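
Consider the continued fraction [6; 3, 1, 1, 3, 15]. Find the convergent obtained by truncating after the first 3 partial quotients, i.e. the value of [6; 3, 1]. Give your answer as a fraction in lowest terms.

Work from the innermost term outward:
Start with 1.
3 + 1/(1/1) = 3 + 1/1 = 4/1
6 + 1/(4/1) = 6 + 1/4 = 25/4

25/4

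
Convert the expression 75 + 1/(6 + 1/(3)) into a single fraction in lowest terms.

1428/19

Start with 3.
6 + 1/(3/1) = 6 + 1/3 = 19/3
75 + 1/(19/3) = 75 + 3/19 = 1428/19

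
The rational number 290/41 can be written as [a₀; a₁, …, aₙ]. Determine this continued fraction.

[7; 13, 1, 2]

Repeatedly divide and take the remainder:
290 = 7·41 + 3, so a_0 = 7
41 = 13·3 + 2, so a_1 = 13
3 = 1·2 + 1, so a_2 = 1
2 = 2·1 + 0, so a_3 = 2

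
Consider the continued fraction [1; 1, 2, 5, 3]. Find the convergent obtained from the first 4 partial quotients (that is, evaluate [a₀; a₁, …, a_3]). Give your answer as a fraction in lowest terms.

Start with 5.
2 + 1/(5/1) = 2 + 1/5 = 11/5
1 + 1/(11/5) = 1 + 5/11 = 16/11
1 + 1/(16/11) = 1 + 11/16 = 27/16

27/16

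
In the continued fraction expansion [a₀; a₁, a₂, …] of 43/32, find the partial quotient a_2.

1

43 ÷ 32 → quotient 1, remainder 11
32 ÷ 11 → quotient 2, remainder 10
11 ÷ 10 → quotient 1, remainder 1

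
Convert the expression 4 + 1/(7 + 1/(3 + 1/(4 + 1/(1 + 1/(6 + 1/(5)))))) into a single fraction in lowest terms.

16969/4102

a_0 = 4: 4/1
a_1 = 7: 29/7
a_2 = 3: 91/22
a_3 = 4: 393/95
a_4 = 1: 484/117
a_5 = 6: 3297/797
a_6 = 5: 16969/4102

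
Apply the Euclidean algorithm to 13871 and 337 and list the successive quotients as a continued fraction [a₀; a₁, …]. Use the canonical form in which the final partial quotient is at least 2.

13871 ÷ 337 → quotient 41, remainder 54
337 ÷ 54 → quotient 6, remainder 13
54 ÷ 13 → quotient 4, remainder 2
13 ÷ 2 → quotient 6, remainder 1
2 ÷ 1 → quotient 2, remainder 0

[41; 6, 4, 6, 2]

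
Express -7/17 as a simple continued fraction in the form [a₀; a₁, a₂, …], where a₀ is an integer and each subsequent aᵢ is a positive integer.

[-1; 1, 1, 2, 3]

-7 = -1·17 + 10, so a_0 = -1
17 = 1·10 + 7, so a_1 = 1
10 = 1·7 + 3, so a_2 = 1
7 = 2·3 + 1, so a_3 = 2
3 = 3·1 + 0, so a_4 = 3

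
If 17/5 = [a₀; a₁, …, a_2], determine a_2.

Apply division with remainder until the remainder is 0:
17 = 3·5 + 2, so a_0 = 3
5 = 2·2 + 1, so a_1 = 2
2 = 2·1 + 0, so a_2 = 2

2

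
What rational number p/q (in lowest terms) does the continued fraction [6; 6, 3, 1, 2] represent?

425/69

a_0 = 6: 6/1
a_1 = 6: 37/6
a_2 = 3: 117/19
a_3 = 1: 154/25
a_4 = 2: 425/69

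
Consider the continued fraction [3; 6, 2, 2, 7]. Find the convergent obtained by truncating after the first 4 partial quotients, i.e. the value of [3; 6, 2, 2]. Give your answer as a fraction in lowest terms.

a_0 = 3: 3/1
a_1 = 6: 19/6
a_2 = 2: 41/13
a_3 = 2: 101/32

101/32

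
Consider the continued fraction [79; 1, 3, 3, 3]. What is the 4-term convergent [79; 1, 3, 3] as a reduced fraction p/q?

Build up convergents one term at a time:
a_0 = 79: 79/1
a_1 = 1: 80/1
a_2 = 3: 319/4
a_3 = 3: 1037/13

1037/13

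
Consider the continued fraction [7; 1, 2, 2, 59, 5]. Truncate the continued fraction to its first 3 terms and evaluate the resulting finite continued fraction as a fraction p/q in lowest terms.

Work from the innermost term outward:
Start with 2.
1 + 1/(2/1) = 1 + 1/2 = 3/2
7 + 1/(3/2) = 7 + 2/3 = 23/3

23/3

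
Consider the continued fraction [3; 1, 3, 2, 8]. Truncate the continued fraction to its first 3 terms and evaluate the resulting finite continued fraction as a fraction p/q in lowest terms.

15/4

Start with 3.
1 + 1/(3/1) = 1 + 1/3 = 4/3
3 + 1/(4/3) = 3 + 3/4 = 15/4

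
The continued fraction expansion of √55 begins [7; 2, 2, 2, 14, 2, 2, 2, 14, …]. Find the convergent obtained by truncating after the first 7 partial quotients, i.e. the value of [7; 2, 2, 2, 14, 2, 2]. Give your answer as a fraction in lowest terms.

6593/889

Collapse the nested fraction from the inside out:
Start with 2.
2 + 1/(2/1) = 2 + 1/2 = 5/2
14 + 1/(5/2) = 14 + 2/5 = 72/5
2 + 1/(72/5) = 2 + 5/72 = 149/72
2 + 1/(149/72) = 2 + 72/149 = 370/149
2 + 1/(370/149) = 2 + 149/370 = 889/370
7 + 1/(889/370) = 7 + 370/889 = 6593/889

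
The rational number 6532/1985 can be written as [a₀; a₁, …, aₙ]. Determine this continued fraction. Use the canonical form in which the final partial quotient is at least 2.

6532 = 3·1985 + 577, so a_0 = 3
1985 = 3·577 + 254, so a_1 = 3
577 = 2·254 + 69, so a_2 = 2
254 = 3·69 + 47, so a_3 = 3
69 = 1·47 + 22, so a_4 = 1
47 = 2·22 + 3, so a_5 = 2
22 = 7·3 + 1, so a_6 = 7
3 = 3·1 + 0, so a_7 = 3

[3; 3, 2, 3, 1, 2, 7, 3]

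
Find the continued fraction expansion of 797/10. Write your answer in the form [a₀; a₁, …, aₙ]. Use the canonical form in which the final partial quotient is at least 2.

[79; 1, 2, 3]

797 ÷ 10 → quotient 79, remainder 7
10 ÷ 7 → quotient 1, remainder 3
7 ÷ 3 → quotient 2, remainder 1
3 ÷ 1 → quotient 3, remainder 0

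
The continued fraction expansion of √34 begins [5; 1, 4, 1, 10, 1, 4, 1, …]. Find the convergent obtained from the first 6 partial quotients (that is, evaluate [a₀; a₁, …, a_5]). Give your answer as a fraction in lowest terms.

a_0 = 5: 5/1
a_1 = 1: 6/1
a_2 = 4: 29/5
a_3 = 1: 35/6
a_4 = 10: 379/65
a_5 = 1: 414/71

414/71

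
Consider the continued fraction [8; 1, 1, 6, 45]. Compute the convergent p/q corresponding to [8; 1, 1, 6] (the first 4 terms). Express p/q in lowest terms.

111/13

Start with 6.
1 + 1/(6/1) = 1 + 1/6 = 7/6
1 + 1/(7/6) = 1 + 6/7 = 13/7
8 + 1/(13/7) = 8 + 7/13 = 111/13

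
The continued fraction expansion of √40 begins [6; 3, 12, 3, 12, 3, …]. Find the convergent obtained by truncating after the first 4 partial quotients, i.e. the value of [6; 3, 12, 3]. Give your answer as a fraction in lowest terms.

721/114

Start with 3.
12 + 1/(3/1) = 12 + 1/3 = 37/3
3 + 1/(37/3) = 3 + 3/37 = 114/37
6 + 1/(114/37) = 6 + 37/114 = 721/114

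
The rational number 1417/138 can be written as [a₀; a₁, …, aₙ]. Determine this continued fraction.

Repeatedly divide and take the remainder:
⌊1417/138⌋ = 10, remainder 37
⌊138/37⌋ = 3, remainder 27
⌊37/27⌋ = 1, remainder 10
⌊27/10⌋ = 2, remainder 7
⌊10/7⌋ = 1, remainder 3
⌊7/3⌋ = 2, remainder 1
⌊3/1⌋ = 3, remainder 0

[10; 3, 1, 2, 1, 2, 3]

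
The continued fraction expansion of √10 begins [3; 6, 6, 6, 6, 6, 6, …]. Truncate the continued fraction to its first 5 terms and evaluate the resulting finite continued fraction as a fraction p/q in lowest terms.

4443/1405

Work from the innermost term outward:
Start with 6.
6 + 1/(6/1) = 6 + 1/6 = 37/6
6 + 1/(37/6) = 6 + 6/37 = 228/37
6 + 1/(228/37) = 6 + 37/228 = 1405/228
3 + 1/(1405/228) = 3 + 228/1405 = 4443/1405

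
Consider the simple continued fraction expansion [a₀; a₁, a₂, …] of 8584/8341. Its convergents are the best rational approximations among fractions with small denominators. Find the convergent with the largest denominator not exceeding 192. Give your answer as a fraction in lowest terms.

106/103

a_0 = 1: 1/1  (≤ bound)
a_1 = 34: 35/34  (≤ bound)
a_2 = 3: 106/103  (≤ bound)
a_3 = 13: 1413/1373  (> 192, stop)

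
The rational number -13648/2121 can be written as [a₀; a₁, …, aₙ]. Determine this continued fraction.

-13648 ÷ 2121 → quotient -7, remainder 1199
2121 ÷ 1199 → quotient 1, remainder 922
1199 ÷ 922 → quotient 1, remainder 277
922 ÷ 277 → quotient 3, remainder 91
277 ÷ 91 → quotient 3, remainder 4
91 ÷ 4 → quotient 22, remainder 3
4 ÷ 3 → quotient 1, remainder 1
3 ÷ 1 → quotient 3, remainder 0

[-7; 1, 1, 3, 3, 22, 1, 3]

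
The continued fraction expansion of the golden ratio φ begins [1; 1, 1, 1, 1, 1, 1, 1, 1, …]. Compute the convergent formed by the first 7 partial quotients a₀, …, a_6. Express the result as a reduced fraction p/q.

Start with 1.
1 + 1/(1/1) = 1 + 1/1 = 2/1
1 + 1/(2/1) = 1 + 1/2 = 3/2
1 + 1/(3/2) = 1 + 2/3 = 5/3
1 + 1/(5/3) = 1 + 3/5 = 8/5
1 + 1/(8/5) = 1 + 5/8 = 13/8
1 + 1/(13/8) = 1 + 8/13 = 21/13

21/13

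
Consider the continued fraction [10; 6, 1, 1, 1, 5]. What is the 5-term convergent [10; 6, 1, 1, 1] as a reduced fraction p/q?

203/20

a_0 = 10: 10/1
a_1 = 6: 61/6
a_2 = 1: 71/7
a_3 = 1: 132/13
a_4 = 1: 203/20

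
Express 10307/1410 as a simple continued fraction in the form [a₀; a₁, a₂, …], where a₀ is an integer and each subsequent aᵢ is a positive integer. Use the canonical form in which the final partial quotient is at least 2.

⌊10307/1410⌋ = 7, remainder 437
⌊1410/437⌋ = 3, remainder 99
⌊437/99⌋ = 4, remainder 41
⌊99/41⌋ = 2, remainder 17
⌊41/17⌋ = 2, remainder 7
⌊17/7⌋ = 2, remainder 3
⌊7/3⌋ = 2, remainder 1
⌊3/1⌋ = 3, remainder 0

[7; 3, 4, 2, 2, 2, 2, 3]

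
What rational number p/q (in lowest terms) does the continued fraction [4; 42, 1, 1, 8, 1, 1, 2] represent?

15571/3870

a_0 = 4: 4/1
a_1 = 42: 169/42
a_2 = 1: 173/43
a_3 = 1: 342/85
a_4 = 8: 2909/723
a_5 = 1: 3251/808
a_6 = 1: 6160/1531
a_7 = 2: 15571/3870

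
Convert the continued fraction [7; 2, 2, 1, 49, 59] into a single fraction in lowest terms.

152567/20539

Build up convergents one term at a time:
a_0 = 7: 7/1
a_1 = 2: 15/2
a_2 = 2: 37/5
a_3 = 1: 52/7
a_4 = 49: 2585/348
a_5 = 59: 152567/20539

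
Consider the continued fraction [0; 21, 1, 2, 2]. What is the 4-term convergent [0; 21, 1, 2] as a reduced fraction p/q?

Collapse the nested fraction from the inside out:
Start with 2.
1 + 1/(2/1) = 1 + 1/2 = 3/2
21 + 1/(3/2) = 21 + 2/3 = 65/3
0 + 1/(65/3) = 0 + 3/65 = 3/65

3/65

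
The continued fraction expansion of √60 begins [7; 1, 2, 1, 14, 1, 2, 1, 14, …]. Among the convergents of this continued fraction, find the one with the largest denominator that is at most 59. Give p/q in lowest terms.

a_0 = 7: 7/1  (≤ bound)
a_1 = 1: 8/1  (≤ bound)
a_2 = 2: 23/3  (≤ bound)
a_3 = 1: 31/4  (≤ bound)
a_4 = 14: 457/59  (≤ bound)
a_5 = 1: 488/63  (> 59, stop)

457/59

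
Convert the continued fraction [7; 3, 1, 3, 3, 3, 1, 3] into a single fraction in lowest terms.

5776/795

Start with 3.
1 + 1/(3/1) = 1 + 1/3 = 4/3
3 + 1/(4/3) = 3 + 3/4 = 15/4
3 + 1/(15/4) = 3 + 4/15 = 49/15
3 + 1/(49/15) = 3 + 15/49 = 162/49
1 + 1/(162/49) = 1 + 49/162 = 211/162
3 + 1/(211/162) = 3 + 162/211 = 795/211
7 + 1/(795/211) = 7 + 211/795 = 5776/795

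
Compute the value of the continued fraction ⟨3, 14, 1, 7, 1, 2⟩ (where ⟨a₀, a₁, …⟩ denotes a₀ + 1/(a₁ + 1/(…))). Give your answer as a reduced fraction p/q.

Start with 2.
1 + 1/(2/1) = 1 + 1/2 = 3/2
7 + 1/(3/2) = 7 + 2/3 = 23/3
1 + 1/(23/3) = 1 + 3/23 = 26/23
14 + 1/(26/23) = 14 + 23/26 = 387/26
3 + 1/(387/26) = 3 + 26/387 = 1187/387

1187/387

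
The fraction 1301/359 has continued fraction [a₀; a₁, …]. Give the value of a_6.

14

⌊1301/359⌋ = 3, remainder 224
⌊359/224⌋ = 1, remainder 135
⌊224/135⌋ = 1, remainder 89
⌊135/89⌋ = 1, remainder 46
⌊89/46⌋ = 1, remainder 43
⌊46/43⌋ = 1, remainder 3
⌊43/3⌋ = 14, remainder 1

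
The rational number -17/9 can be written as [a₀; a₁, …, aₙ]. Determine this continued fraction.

Repeatedly divide and take the remainder:
-17 = -2·9 + 1, so a_0 = -2
9 = 9·1 + 0, so a_1 = 9

[-2; 9]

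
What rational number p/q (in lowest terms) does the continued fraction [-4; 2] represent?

-7/2

a_0 = -4: -4/1
a_1 = 2: -7/2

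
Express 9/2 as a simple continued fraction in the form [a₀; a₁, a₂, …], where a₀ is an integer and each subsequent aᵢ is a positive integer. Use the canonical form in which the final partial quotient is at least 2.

Apply division with remainder until the remainder is 0:
9 = 4·2 + 1, so a_0 = 4
2 = 2·1 + 0, so a_1 = 2

[4; 2]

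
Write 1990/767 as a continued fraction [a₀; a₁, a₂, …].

Repeatedly divide and take the remainder:
1990 = 2·767 + 456, so a_0 = 2
767 = 1·456 + 311, so a_1 = 1
456 = 1·311 + 145, so a_2 = 1
311 = 2·145 + 21, so a_3 = 2
145 = 6·21 + 19, so a_4 = 6
21 = 1·19 + 2, so a_5 = 1
19 = 9·2 + 1, so a_6 = 9
2 = 2·1 + 0, so a_7 = 2

[2; 1, 1, 2, 6, 1, 9, 2]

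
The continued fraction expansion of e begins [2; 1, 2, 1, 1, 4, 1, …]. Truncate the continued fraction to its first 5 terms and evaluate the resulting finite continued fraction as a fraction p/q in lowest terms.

19/7

Work from the innermost term outward:
Start with 1.
1 + 1/(1/1) = 1 + 1/1 = 2/1
2 + 1/(2/1) = 2 + 1/2 = 5/2
1 + 1/(5/2) = 1 + 2/5 = 7/5
2 + 1/(7/5) = 2 + 5/7 = 19/7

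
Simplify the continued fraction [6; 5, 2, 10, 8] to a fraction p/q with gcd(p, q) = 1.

5756/931

a_0 = 6: 6/1
a_1 = 5: 31/5
a_2 = 2: 68/11
a_3 = 10: 711/115
a_4 = 8: 5756/931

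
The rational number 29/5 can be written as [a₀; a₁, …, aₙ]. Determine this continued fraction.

Run the Euclidean algorithm, recording each quotient:
29 ÷ 5 → quotient 5, remainder 4
5 ÷ 4 → quotient 1, remainder 1
4 ÷ 1 → quotient 4, remainder 0

[5; 1, 4]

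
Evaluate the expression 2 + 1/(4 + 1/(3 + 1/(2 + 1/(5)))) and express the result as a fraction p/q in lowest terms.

364/163

a_0 = 2: 2/1
a_1 = 4: 9/4
a_2 = 3: 29/13
a_3 = 2: 67/30
a_4 = 5: 364/163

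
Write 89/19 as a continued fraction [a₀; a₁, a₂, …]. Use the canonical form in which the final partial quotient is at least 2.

89 = 4·19 + 13, so a_0 = 4
19 = 1·13 + 6, so a_1 = 1
13 = 2·6 + 1, so a_2 = 2
6 = 6·1 + 0, so a_3 = 6

[4; 1, 2, 6]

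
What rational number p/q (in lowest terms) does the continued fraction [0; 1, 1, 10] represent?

Start with 10.
1 + 1/(10/1) = 1 + 1/10 = 11/10
1 + 1/(11/10) = 1 + 10/11 = 21/11
0 + 1/(21/11) = 0 + 11/21 = 11/21

11/21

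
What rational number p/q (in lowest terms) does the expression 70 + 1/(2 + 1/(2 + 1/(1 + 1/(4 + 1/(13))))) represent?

30705/436

Start with 13.
4 + 1/(13/1) = 4 + 1/13 = 53/13
1 + 1/(53/13) = 1 + 13/53 = 66/53
2 + 1/(66/53) = 2 + 53/66 = 185/66
2 + 1/(185/66) = 2 + 66/185 = 436/185
70 + 1/(436/185) = 70 + 185/436 = 30705/436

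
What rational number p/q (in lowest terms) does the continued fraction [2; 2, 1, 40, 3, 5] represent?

4595/1967

Work from the innermost term outward:
Start with 5.
3 + 1/(5/1) = 3 + 1/5 = 16/5
40 + 1/(16/5) = 40 + 5/16 = 645/16
1 + 1/(645/16) = 1 + 16/645 = 661/645
2 + 1/(661/645) = 2 + 645/661 = 1967/661
2 + 1/(1967/661) = 2 + 661/1967 = 4595/1967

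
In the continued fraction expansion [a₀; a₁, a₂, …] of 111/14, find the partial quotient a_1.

⌊111/14⌋ = 7, remainder 13
⌊14/13⌋ = 1, remainder 1

1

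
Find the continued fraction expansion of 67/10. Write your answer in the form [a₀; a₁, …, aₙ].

[6; 1, 2, 3]

67 ÷ 10 → quotient 6, remainder 7
10 ÷ 7 → quotient 1, remainder 3
7 ÷ 3 → quotient 2, remainder 1
3 ÷ 1 → quotient 3, remainder 0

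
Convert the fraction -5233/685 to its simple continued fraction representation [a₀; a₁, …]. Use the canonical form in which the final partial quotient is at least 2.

-5233 ÷ 685 → quotient -8, remainder 247
685 ÷ 247 → quotient 2, remainder 191
247 ÷ 191 → quotient 1, remainder 56
191 ÷ 56 → quotient 3, remainder 23
56 ÷ 23 → quotient 2, remainder 10
23 ÷ 10 → quotient 2, remainder 3
10 ÷ 3 → quotient 3, remainder 1
3 ÷ 1 → quotient 3, remainder 0

[-8; 2, 1, 3, 2, 2, 3, 3]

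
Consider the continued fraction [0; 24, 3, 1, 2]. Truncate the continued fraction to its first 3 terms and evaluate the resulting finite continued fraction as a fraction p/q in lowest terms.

a_0 = 0: 0/1
a_1 = 24: 1/24
a_2 = 3: 3/73

3/73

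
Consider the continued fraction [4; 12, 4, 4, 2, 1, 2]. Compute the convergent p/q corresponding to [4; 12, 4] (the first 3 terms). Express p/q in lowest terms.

200/49

Collapse the nested fraction from the inside out:
Start with 4.
12 + 1/(4/1) = 12 + 1/4 = 49/4
4 + 1/(49/4) = 4 + 4/49 = 200/49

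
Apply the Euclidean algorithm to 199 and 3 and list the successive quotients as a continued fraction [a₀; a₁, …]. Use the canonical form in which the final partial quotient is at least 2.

199 = 66·3 + 1, so a_0 = 66
3 = 3·1 + 0, so a_1 = 3

[66; 3]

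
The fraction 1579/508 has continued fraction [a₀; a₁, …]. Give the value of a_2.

4

1579 ÷ 508 → quotient 3, remainder 55
508 ÷ 55 → quotient 9, remainder 13
55 ÷ 13 → quotient 4, remainder 3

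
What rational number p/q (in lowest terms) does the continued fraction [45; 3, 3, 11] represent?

5119/113

a_0 = 45: 45/1
a_1 = 3: 136/3
a_2 = 3: 453/10
a_3 = 11: 5119/113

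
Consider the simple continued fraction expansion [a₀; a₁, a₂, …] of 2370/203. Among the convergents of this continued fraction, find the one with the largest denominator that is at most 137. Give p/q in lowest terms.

467/40

List convergents until the denominator exceeds the bound:
a_0 = 11: 11/1  (≤ bound)
a_1 = 1: 12/1  (≤ bound)
a_2 = 2: 35/3  (≤ bound)
a_3 = 13: 467/40  (≤ bound)
a_4 = 5: 2370/203  (> 137, stop)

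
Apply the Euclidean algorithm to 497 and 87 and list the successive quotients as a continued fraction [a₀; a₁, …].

Run the Euclidean algorithm, recording each quotient:
497 ÷ 87 → quotient 5, remainder 62
87 ÷ 62 → quotient 1, remainder 25
62 ÷ 25 → quotient 2, remainder 12
25 ÷ 12 → quotient 2, remainder 1
12 ÷ 1 → quotient 12, remainder 0

[5; 1, 2, 2, 12]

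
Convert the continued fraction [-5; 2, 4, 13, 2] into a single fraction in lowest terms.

Build up convergents one term at a time:
a_0 = -5: -5/1
a_1 = 2: -9/2
a_2 = 4: -41/9
a_3 = 13: -542/119
a_4 = 2: -1125/247

-1125/247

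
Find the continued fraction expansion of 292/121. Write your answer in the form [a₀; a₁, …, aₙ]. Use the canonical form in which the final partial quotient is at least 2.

292 = 2·121 + 50, so a_0 = 2
121 = 2·50 + 21, so a_1 = 2
50 = 2·21 + 8, so a_2 = 2
21 = 2·8 + 5, so a_3 = 2
8 = 1·5 + 3, so a_4 = 1
5 = 1·3 + 2, so a_5 = 1
3 = 1·2 + 1, so a_6 = 1
2 = 2·1 + 0, so a_7 = 2

[2; 2, 2, 2, 1, 1, 1, 2]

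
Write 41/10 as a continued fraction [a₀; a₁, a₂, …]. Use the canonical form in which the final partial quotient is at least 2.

[4; 10]

Run the Euclidean algorithm, recording each quotient:
41 = 4·10 + 1, so a_0 = 4
10 = 10·1 + 0, so a_1 = 10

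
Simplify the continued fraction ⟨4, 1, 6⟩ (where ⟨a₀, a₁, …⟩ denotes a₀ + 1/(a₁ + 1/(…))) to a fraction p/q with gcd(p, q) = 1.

34/7

Compute successive convergents:
a_0 = 4: 4/1
a_1 = 1: 5/1
a_2 = 6: 34/7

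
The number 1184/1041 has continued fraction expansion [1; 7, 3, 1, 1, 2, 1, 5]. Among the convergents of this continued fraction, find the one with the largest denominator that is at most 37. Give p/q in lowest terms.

List convergents until the denominator exceeds the bound:
a_0 = 1: 1/1  (≤ bound)
a_1 = 7: 8/7  (≤ bound)
a_2 = 3: 25/22  (≤ bound)
a_3 = 1: 33/29  (≤ bound)
a_4 = 1: 58/51  (> 37, stop)

33/29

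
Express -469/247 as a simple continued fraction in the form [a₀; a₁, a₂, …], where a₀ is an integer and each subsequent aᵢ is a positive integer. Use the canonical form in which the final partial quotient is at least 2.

-469 ÷ 247 → quotient -2, remainder 25
247 ÷ 25 → quotient 9, remainder 22
25 ÷ 22 → quotient 1, remainder 3
22 ÷ 3 → quotient 7, remainder 1
3 ÷ 1 → quotient 3, remainder 0

[-2; 9, 1, 7, 3]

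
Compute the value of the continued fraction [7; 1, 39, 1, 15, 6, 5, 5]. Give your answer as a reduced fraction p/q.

a_0 = 7: 7/1
a_1 = 1: 8/1
a_2 = 39: 319/40
a_3 = 1: 327/41
a_4 = 15: 5224/655
a_5 = 6: 31671/3971
a_6 = 5: 163579/20510
a_7 = 5: 849566/106521

849566/106521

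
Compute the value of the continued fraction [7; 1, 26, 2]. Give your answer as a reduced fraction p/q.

438/55

Build up convergents one term at a time:
a_0 = 7: 7/1
a_1 = 1: 8/1
a_2 = 26: 215/27
a_3 = 2: 438/55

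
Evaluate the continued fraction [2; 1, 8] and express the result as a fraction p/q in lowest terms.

Start with 8.
1 + 1/(8/1) = 1 + 1/8 = 9/8
2 + 1/(9/8) = 2 + 8/9 = 26/9

26/9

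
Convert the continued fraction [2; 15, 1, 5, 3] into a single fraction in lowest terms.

621/301

a_0 = 2: 2/1
a_1 = 15: 31/15
a_2 = 1: 33/16
a_3 = 5: 196/95
a_4 = 3: 621/301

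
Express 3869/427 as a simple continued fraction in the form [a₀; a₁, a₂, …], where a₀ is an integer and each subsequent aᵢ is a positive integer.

3869 = 9·427 + 26, so a_0 = 9
427 = 16·26 + 11, so a_1 = 16
26 = 2·11 + 4, so a_2 = 2
11 = 2·4 + 3, so a_3 = 2
4 = 1·3 + 1, so a_4 = 1
3 = 3·1 + 0, so a_5 = 3

[9; 16, 2, 2, 1, 3]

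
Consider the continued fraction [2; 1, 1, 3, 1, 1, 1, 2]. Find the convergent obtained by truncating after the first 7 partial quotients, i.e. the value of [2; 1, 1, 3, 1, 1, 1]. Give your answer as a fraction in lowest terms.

64/25

Build up convergents one term at a time:
a_0 = 2: 2/1
a_1 = 1: 3/1
a_2 = 1: 5/2
a_3 = 3: 18/7
a_4 = 1: 23/9
a_5 = 1: 41/16
a_6 = 1: 64/25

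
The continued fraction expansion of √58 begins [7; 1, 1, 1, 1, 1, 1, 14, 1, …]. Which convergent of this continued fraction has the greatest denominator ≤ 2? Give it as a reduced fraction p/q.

a_0 = 7: 7/1  (≤ bound)
a_1 = 1: 8/1  (≤ bound)
a_2 = 1: 15/2  (≤ bound)
a_3 = 1: 23/3  (> 2, stop)

15/2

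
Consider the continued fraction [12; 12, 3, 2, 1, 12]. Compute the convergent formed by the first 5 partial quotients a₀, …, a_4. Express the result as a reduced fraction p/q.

1486/123

Use the convergent recurrence hₖ = aₖ·hₖ₋₁ + hₖ₋₂ (and likewise for the denominators kₖ):
a_0 = 12: 12/1
a_1 = 12: 145/12
a_2 = 3: 447/37
a_3 = 2: 1039/86
a_4 = 1: 1486/123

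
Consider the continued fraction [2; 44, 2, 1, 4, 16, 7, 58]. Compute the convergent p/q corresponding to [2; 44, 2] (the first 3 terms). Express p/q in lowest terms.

180/89

Collapse the nested fraction from the inside out:
Start with 2.
44 + 1/(2/1) = 44 + 1/2 = 89/2
2 + 1/(89/2) = 2 + 2/89 = 180/89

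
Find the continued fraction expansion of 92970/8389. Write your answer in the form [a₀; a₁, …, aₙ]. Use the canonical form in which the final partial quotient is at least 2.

[11; 12, 7, 8, 12]

92970 ÷ 8389 → quotient 11, remainder 691
8389 ÷ 691 → quotient 12, remainder 97
691 ÷ 97 → quotient 7, remainder 12
97 ÷ 12 → quotient 8, remainder 1
12 ÷ 1 → quotient 12, remainder 0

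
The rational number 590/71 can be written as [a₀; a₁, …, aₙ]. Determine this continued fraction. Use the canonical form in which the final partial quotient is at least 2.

Apply division with remainder until the remainder is 0:
⌊590/71⌋ = 8, remainder 22
⌊71/22⌋ = 3, remainder 5
⌊22/5⌋ = 4, remainder 2
⌊5/2⌋ = 2, remainder 1
⌊2/1⌋ = 2, remainder 0

[8; 3, 4, 2, 2]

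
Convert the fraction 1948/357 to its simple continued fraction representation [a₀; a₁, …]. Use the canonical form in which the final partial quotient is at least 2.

Repeatedly divide and take the remainder:
⌊1948/357⌋ = 5, remainder 163
⌊357/163⌋ = 2, remainder 31
⌊163/31⌋ = 5, remainder 8
⌊31/8⌋ = 3, remainder 7
⌊8/7⌋ = 1, remainder 1
⌊7/1⌋ = 7, remainder 0

[5; 2, 5, 3, 1, 7]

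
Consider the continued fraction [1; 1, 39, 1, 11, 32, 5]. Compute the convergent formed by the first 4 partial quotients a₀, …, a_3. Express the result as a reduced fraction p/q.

Use the convergent recurrence hₖ = aₖ·hₖ₋₁ + hₖ₋₂ (and likewise for the denominators kₖ):
a_0 = 1: 1/1
a_1 = 1: 2/1
a_2 = 39: 79/40
a_3 = 1: 81/41

81/41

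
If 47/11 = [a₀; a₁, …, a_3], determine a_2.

Run the Euclidean algorithm, recording each quotient:
47 = 4·11 + 3, so a_0 = 4
11 = 3·3 + 2, so a_1 = 3
3 = 1·2 + 1, so a_2 = 1

1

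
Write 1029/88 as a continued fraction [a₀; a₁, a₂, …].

[11; 1, 2, 3, 1, 6]

⌊1029/88⌋ = 11, remainder 61
⌊88/61⌋ = 1, remainder 27
⌊61/27⌋ = 2, remainder 7
⌊27/7⌋ = 3, remainder 6
⌊7/6⌋ = 1, remainder 1
⌊6/1⌋ = 6, remainder 0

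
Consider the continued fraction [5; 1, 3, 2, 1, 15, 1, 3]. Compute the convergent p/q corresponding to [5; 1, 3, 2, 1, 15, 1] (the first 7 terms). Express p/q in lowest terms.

Start with 1.
15 + 1/(1/1) = 15 + 1/1 = 16/1
1 + 1/(16/1) = 1 + 1/16 = 17/16
2 + 1/(17/16) = 2 + 16/17 = 50/17
3 + 1/(50/17) = 3 + 17/50 = 167/50
1 + 1/(167/50) = 1 + 50/167 = 217/167
5 + 1/(217/167) = 5 + 167/217 = 1252/217

1252/217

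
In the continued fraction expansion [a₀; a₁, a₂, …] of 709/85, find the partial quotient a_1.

2

Repeatedly divide and take the remainder:
709 ÷ 85 → quotient 8, remainder 29
85 ÷ 29 → quotient 2, remainder 27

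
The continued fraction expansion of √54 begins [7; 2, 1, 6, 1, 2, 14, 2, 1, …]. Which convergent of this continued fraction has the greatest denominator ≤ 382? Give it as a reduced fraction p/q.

List convergents until the denominator exceeds the bound:
a_0 = 7: 7/1  (≤ bound)
a_1 = 2: 15/2  (≤ bound)
a_2 = 1: 22/3  (≤ bound)
a_3 = 6: 147/20  (≤ bound)
a_4 = 1: 169/23  (≤ bound)
a_5 = 2: 485/66  (≤ bound)
a_6 = 14: 6959/947  (> 382, stop)

485/66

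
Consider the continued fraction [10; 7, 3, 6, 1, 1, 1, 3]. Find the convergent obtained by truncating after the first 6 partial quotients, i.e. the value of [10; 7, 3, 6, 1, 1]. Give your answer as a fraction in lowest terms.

Collapse the nested fraction from the inside out:
Start with 1.
1 + 1/(1/1) = 1 + 1/1 = 2/1
6 + 1/(2/1) = 6 + 1/2 = 13/2
3 + 1/(13/2) = 3 + 2/13 = 41/13
7 + 1/(41/13) = 7 + 13/41 = 300/41
10 + 1/(300/41) = 10 + 41/300 = 3041/300

3041/300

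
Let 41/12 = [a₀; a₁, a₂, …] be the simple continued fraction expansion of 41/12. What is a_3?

2

⌊41/12⌋ = 3, remainder 5
⌊12/5⌋ = 2, remainder 2
⌊5/2⌋ = 2, remainder 1
⌊2/1⌋ = 2, remainder 0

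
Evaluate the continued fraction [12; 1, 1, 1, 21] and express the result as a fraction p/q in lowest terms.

Start with 21.
1 + 1/(21/1) = 1 + 1/21 = 22/21
1 + 1/(22/21) = 1 + 21/22 = 43/22
1 + 1/(43/22) = 1 + 22/43 = 65/43
12 + 1/(65/43) = 12 + 43/65 = 823/65

823/65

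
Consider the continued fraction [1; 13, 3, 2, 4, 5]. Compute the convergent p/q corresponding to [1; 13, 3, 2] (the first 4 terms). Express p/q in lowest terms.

100/93

a_0 = 1: 1/1
a_1 = 13: 14/13
a_2 = 3: 43/40
a_3 = 2: 100/93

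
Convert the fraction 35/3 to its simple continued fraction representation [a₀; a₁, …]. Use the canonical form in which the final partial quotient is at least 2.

[11; 1, 2]

Apply division with remainder until the remainder is 0:
35 = 11·3 + 2, so a_0 = 11
3 = 1·2 + 1, so a_1 = 1
2 = 2·1 + 0, so a_2 = 2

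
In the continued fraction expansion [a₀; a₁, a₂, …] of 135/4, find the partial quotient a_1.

1

Repeatedly divide and take the remainder:
⌊135/4⌋ = 33, remainder 3
⌊4/3⌋ = 1, remainder 1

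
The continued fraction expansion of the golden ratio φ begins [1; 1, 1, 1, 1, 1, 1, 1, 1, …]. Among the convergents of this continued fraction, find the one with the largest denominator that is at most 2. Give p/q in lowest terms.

List convergents until the denominator exceeds the bound:
a_0 = 1: 1/1  (≤ bound)
a_1 = 1: 2/1  (≤ bound)
a_2 = 1: 3/2  (≤ bound)
a_3 = 1: 5/3  (> 2, stop)

3/2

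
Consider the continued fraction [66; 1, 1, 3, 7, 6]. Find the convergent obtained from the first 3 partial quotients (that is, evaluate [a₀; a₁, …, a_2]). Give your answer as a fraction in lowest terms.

Start with 1.
1 + 1/(1/1) = 1 + 1/1 = 2/1
66 + 1/(2/1) = 66 + 1/2 = 133/2

133/2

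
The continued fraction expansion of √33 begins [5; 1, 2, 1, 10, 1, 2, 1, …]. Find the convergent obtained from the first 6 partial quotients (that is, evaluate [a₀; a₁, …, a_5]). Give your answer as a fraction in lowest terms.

270/47

Collapse the nested fraction from the inside out:
Start with 1.
10 + 1/(1/1) = 10 + 1/1 = 11/1
1 + 1/(11/1) = 1 + 1/11 = 12/11
2 + 1/(12/11) = 2 + 11/12 = 35/12
1 + 1/(35/12) = 1 + 12/35 = 47/35
5 + 1/(47/35) = 5 + 35/47 = 270/47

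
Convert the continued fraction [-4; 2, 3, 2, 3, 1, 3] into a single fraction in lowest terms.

Starting at the tail and folding back:
Start with 3.
1 + 1/(3/1) = 1 + 1/3 = 4/3
3 + 1/(4/3) = 3 + 3/4 = 15/4
2 + 1/(15/4) = 2 + 4/15 = 34/15
3 + 1/(34/15) = 3 + 15/34 = 117/34
2 + 1/(117/34) = 2 + 34/117 = 268/117
-4 + 1/(268/117) = -4 + 117/268 = -955/268

-955/268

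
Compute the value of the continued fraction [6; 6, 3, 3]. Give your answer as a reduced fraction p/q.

Collapse the nested fraction from the inside out:
Start with 3.
3 + 1/(3/1) = 3 + 1/3 = 10/3
6 + 1/(10/3) = 6 + 3/10 = 63/10
6 + 1/(63/10) = 6 + 10/63 = 388/63

388/63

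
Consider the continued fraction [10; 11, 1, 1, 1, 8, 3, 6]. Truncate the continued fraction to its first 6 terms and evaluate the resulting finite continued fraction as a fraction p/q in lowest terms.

3056/303

Collapse the nested fraction from the inside out:
Start with 8.
1 + 1/(8/1) = 1 + 1/8 = 9/8
1 + 1/(9/8) = 1 + 8/9 = 17/9
1 + 1/(17/9) = 1 + 9/17 = 26/17
11 + 1/(26/17) = 11 + 17/26 = 303/26
10 + 1/(303/26) = 10 + 26/303 = 3056/303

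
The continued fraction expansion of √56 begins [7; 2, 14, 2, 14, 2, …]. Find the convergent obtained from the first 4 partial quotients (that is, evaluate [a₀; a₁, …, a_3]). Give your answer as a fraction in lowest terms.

Start with 2.
14 + 1/(2/1) = 14 + 1/2 = 29/2
2 + 1/(29/2) = 2 + 2/29 = 60/29
7 + 1/(60/29) = 7 + 29/60 = 449/60

449/60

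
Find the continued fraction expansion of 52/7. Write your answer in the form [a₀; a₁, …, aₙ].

[7; 2, 3]

52 ÷ 7 → quotient 7, remainder 3
7 ÷ 3 → quotient 2, remainder 1
3 ÷ 1 → quotient 3, remainder 0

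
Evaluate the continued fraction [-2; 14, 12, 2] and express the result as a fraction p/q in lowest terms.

-679/352

a_0 = -2: -2/1
a_1 = 14: -27/14
a_2 = 12: -326/169
a_3 = 2: -679/352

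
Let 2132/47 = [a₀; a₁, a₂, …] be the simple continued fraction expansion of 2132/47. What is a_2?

1

Repeatedly divide and take the remainder:
2132 = 45·47 + 17, so a_0 = 45
47 = 2·17 + 13, so a_1 = 2
17 = 1·13 + 4, so a_2 = 1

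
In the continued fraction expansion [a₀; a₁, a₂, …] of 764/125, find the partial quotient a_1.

8

764 = 6·125 + 14, so a_0 = 6
125 = 8·14 + 13, so a_1 = 8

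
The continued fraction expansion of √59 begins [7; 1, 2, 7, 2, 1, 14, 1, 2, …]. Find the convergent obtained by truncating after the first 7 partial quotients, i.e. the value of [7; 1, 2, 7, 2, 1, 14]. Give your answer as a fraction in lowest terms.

Start with 14.
1 + 1/(14/1) = 1 + 1/14 = 15/14
2 + 1/(15/14) = 2 + 14/15 = 44/15
7 + 1/(44/15) = 7 + 15/44 = 323/44
2 + 1/(323/44) = 2 + 44/323 = 690/323
1 + 1/(690/323) = 1 + 323/690 = 1013/690
7 + 1/(1013/690) = 7 + 690/1013 = 7781/1013

7781/1013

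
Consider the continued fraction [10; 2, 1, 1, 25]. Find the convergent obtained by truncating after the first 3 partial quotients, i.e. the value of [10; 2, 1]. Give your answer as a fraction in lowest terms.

Start with 1.
2 + 1/(1/1) = 2 + 1/1 = 3/1
10 + 1/(3/1) = 10 + 1/3 = 31/3

31/3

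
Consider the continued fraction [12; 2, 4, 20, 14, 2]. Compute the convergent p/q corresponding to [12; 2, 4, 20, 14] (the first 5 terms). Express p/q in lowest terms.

31822/2557

Use the convergent recurrence hₖ = aₖ·hₖ₋₁ + hₖ₋₂ (and likewise for the denominators kₖ):
a_0 = 12: 12/1
a_1 = 2: 25/2
a_2 = 4: 112/9
a_3 = 20: 2265/182
a_4 = 14: 31822/2557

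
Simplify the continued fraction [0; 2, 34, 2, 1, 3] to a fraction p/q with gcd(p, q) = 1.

378/767

a_0 = 0: 0/1
a_1 = 2: 1/2
a_2 = 34: 34/69
a_3 = 2: 69/140
a_4 = 1: 103/209
a_5 = 3: 378/767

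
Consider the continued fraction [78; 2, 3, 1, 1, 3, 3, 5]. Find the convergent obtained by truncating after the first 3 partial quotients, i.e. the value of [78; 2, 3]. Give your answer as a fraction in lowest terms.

549/7

Start with 3.
2 + 1/(3/1) = 2 + 1/3 = 7/3
78 + 1/(7/3) = 78 + 3/7 = 549/7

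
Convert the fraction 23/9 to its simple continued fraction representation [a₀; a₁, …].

Run the Euclidean algorithm, recording each quotient:
23 ÷ 9 → quotient 2, remainder 5
9 ÷ 5 → quotient 1, remainder 4
5 ÷ 4 → quotient 1, remainder 1
4 ÷ 1 → quotient 4, remainder 0

[2; 1, 1, 4]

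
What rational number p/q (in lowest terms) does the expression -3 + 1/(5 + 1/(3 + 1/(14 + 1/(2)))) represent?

Collapse the nested fraction from the inside out:
Start with 2.
14 + 1/(2/1) = 14 + 1/2 = 29/2
3 + 1/(29/2) = 3 + 2/29 = 89/29
5 + 1/(89/29) = 5 + 29/89 = 474/89
-3 + 1/(474/89) = -3 + 89/474 = -1333/474

-1333/474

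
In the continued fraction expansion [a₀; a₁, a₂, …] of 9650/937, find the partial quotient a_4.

9650 ÷ 937 → quotient 10, remainder 280
937 ÷ 280 → quotient 3, remainder 97
280 ÷ 97 → quotient 2, remainder 86
97 ÷ 86 → quotient 1, remainder 11
86 ÷ 11 → quotient 7, remainder 9

7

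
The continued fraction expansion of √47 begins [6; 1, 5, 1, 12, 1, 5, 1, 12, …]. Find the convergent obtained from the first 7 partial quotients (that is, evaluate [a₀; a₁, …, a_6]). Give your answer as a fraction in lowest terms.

3942/575

a_0 = 6: 6/1
a_1 = 1: 7/1
a_2 = 5: 41/6
a_3 = 1: 48/7
a_4 = 12: 617/90
a_5 = 1: 665/97
a_6 = 5: 3942/575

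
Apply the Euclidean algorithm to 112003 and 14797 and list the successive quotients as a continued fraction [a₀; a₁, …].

112003 = 7·14797 + 8424, so a_0 = 7
14797 = 1·8424 + 6373, so a_1 = 1
8424 = 1·6373 + 2051, so a_2 = 1
6373 = 3·2051 + 220, so a_3 = 3
2051 = 9·220 + 71, so a_4 = 9
220 = 3·71 + 7, so a_5 = 3
71 = 10·7 + 1, so a_6 = 10
7 = 7·1 + 0, so a_7 = 7

[7; 1, 1, 3, 9, 3, 10, 7]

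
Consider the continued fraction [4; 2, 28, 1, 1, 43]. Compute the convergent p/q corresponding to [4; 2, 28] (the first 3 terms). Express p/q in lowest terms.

256/57

Collapse the nested fraction from the inside out:
Start with 28.
2 + 1/(28/1) = 2 + 1/28 = 57/28
4 + 1/(57/28) = 4 + 28/57 = 256/57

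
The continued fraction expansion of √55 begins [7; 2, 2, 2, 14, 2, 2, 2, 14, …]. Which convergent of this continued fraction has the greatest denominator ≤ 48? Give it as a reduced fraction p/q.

89/12

a_0 = 7: 7/1  (≤ bound)
a_1 = 2: 15/2  (≤ bound)
a_2 = 2: 37/5  (≤ bound)
a_3 = 2: 89/12  (≤ bound)
a_4 = 14: 1283/173  (> 48, stop)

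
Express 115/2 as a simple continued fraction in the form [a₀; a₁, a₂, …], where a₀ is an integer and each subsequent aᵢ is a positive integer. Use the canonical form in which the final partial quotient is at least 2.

[57; 2]

⌊115/2⌋ = 57, remainder 1
⌊2/1⌋ = 2, remainder 0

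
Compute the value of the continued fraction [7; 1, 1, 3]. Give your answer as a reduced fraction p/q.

53/7

Build up convergents one term at a time:
a_0 = 7: 7/1
a_1 = 1: 8/1
a_2 = 1: 15/2
a_3 = 3: 53/7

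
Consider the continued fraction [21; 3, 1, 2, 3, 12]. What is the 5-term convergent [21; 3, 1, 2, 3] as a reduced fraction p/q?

787/37

Collapse the nested fraction from the inside out:
Start with 3.
2 + 1/(3/1) = 2 + 1/3 = 7/3
1 + 1/(7/3) = 1 + 3/7 = 10/7
3 + 1/(10/7) = 3 + 7/10 = 37/10
21 + 1/(37/10) = 21 + 10/37 = 787/37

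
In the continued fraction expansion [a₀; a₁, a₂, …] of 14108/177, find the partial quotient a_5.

10

14108 ÷ 177 → quotient 79, remainder 125
177 ÷ 125 → quotient 1, remainder 52
125 ÷ 52 → quotient 2, remainder 21
52 ÷ 21 → quotient 2, remainder 10
21 ÷ 10 → quotient 2, remainder 1
10 ÷ 1 → quotient 10, remainder 0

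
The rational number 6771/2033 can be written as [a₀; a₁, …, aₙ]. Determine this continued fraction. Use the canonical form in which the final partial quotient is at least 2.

[3; 3, 39, 1, 1, 8]

Run the Euclidean algorithm, recording each quotient:
6771 = 3·2033 + 672, so a_0 = 3
2033 = 3·672 + 17, so a_1 = 3
672 = 39·17 + 9, so a_2 = 39
17 = 1·9 + 8, so a_3 = 1
9 = 1·8 + 1, so a_4 = 1
8 = 8·1 + 0, so a_5 = 8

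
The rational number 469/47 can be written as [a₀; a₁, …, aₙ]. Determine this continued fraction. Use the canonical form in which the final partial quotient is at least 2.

[9; 1, 46]

Run the Euclidean algorithm, recording each quotient:
469 = 9·47 + 46, so a_0 = 9
47 = 1·46 + 1, so a_1 = 1
46 = 46·1 + 0, so a_2 = 46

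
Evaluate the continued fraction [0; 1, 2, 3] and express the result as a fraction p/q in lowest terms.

a_0 = 0: 0/1
a_1 = 1: 1/1
a_2 = 2: 2/3
a_3 = 3: 7/10

7/10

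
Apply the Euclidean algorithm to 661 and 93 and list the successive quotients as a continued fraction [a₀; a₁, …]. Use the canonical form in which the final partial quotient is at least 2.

Repeatedly divide and take the remainder:
661 ÷ 93 → quotient 7, remainder 10
93 ÷ 10 → quotient 9, remainder 3
10 ÷ 3 → quotient 3, remainder 1
3 ÷ 1 → quotient 3, remainder 0

[7; 9, 3, 3]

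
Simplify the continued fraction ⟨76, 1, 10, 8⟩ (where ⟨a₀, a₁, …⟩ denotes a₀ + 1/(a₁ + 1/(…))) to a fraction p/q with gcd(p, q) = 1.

6845/89

Start with 8.
10 + 1/(8/1) = 10 + 1/8 = 81/8
1 + 1/(81/8) = 1 + 8/81 = 89/81
76 + 1/(89/81) = 76 + 81/89 = 6845/89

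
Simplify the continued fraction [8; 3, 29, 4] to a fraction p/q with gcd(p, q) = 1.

Work from the innermost term outward:
Start with 4.
29 + 1/(4/1) = 29 + 1/4 = 117/4
3 + 1/(117/4) = 3 + 4/117 = 355/117
8 + 1/(355/117) = 8 + 117/355 = 2957/355

2957/355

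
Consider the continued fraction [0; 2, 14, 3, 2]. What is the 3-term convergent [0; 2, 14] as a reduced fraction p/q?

14/29

a_0 = 0: 0/1
a_1 = 2: 1/2
a_2 = 14: 14/29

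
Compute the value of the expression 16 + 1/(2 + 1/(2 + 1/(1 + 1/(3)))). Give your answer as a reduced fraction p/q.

427/26

Starting at the tail and folding back:
Start with 3.
1 + 1/(3/1) = 1 + 1/3 = 4/3
2 + 1/(4/3) = 2 + 3/4 = 11/4
2 + 1/(11/4) = 2 + 4/11 = 26/11
16 + 1/(26/11) = 16 + 11/26 = 427/26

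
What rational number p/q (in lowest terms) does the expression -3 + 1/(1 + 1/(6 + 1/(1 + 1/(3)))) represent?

Collapse the nested fraction from the inside out:
Start with 3.
1 + 1/(3/1) = 1 + 1/3 = 4/3
6 + 1/(4/3) = 6 + 3/4 = 27/4
1 + 1/(27/4) = 1 + 4/27 = 31/27
-3 + 1/(31/27) = -3 + 27/31 = -66/31

-66/31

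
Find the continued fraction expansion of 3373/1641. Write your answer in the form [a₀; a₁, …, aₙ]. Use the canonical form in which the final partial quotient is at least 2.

[2; 18, 30, 3]

3373 = 2·1641 + 91, so a_0 = 2
1641 = 18·91 + 3, so a_1 = 18
91 = 30·3 + 1, so a_2 = 30
3 = 3·1 + 0, so a_3 = 3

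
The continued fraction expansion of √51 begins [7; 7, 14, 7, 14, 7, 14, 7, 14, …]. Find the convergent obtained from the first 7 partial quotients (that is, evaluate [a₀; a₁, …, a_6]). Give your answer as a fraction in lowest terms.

7068593/989801

Start with 14.
7 + 1/(14/1) = 7 + 1/14 = 99/14
14 + 1/(99/14) = 14 + 14/99 = 1400/99
7 + 1/(1400/99) = 7 + 99/1400 = 9899/1400
14 + 1/(9899/1400) = 14 + 1400/9899 = 139986/9899
7 + 1/(139986/9899) = 7 + 9899/139986 = 989801/139986
7 + 1/(989801/139986) = 7 + 139986/989801 = 7068593/989801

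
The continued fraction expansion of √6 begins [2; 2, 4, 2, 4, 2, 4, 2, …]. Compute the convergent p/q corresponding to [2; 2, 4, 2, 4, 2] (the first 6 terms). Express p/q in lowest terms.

Build up convergents one term at a time:
a_0 = 2: 2/1
a_1 = 2: 5/2
a_2 = 4: 22/9
a_3 = 2: 49/20
a_4 = 4: 218/89
a_5 = 2: 485/198

485/198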